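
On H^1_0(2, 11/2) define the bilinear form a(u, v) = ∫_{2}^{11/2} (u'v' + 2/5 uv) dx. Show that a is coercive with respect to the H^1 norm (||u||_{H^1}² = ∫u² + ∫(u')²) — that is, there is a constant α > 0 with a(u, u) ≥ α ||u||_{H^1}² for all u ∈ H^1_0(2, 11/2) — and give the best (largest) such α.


α = 2*(49 + 10*π^2)/(5*(4*π^2 + 49))

Coercivity of a(·,·) on H^1_0(2, 11/2) means a(u, u) ≥ α ||u||_{H^1}² for every u ∈ H^1_0.
The interval has length L = 7/2, and Poincaré/coercivity depend only on L. Here a(u, u) = ∫(u')² + (2/5)·∫u².
Here 0 < c = 2/5 < 1. The condition a(u,u) ≥ α||u||_{H^1}² reads (1−α)∫(u')² ≥ (α−c)∫u². Any admissible α is ≤ 1 (rapidly oscillating u have ∫u²/∫(u')² → 0), and α = 1 would force 0 ≥ (1−c)∫u², impossible since c < 1; so 1−α > 0. By the sharp Poincaré inequality on H^1_0 of an interval of length L, ∫(u')² ≥ (π/L)²∫u² with equality for the first sine mode sin(π(x−x₀)/L) (x₀ the left endpoint), so the inequality holds for all u iff (1−α)(π/L)² ≥ α − c, i.e. α ≤ ((π/L)² + c)/((π/L)² + 1) = (1 + c(L/π)²)/(1 + (L/π)²). With (π/L)² = 4*π^2/49 and c = 2/5, the largest admissible constant is α = ((π/L)² + c)/((π/L)² + 1).
Simplifying, α = 2*(49 + 10*π^2)/(5*(4*π^2 + 49)).


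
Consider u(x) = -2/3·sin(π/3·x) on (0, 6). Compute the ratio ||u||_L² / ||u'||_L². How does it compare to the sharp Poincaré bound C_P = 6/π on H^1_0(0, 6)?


||u||_L² / ||u'||_L² = 3/π < C_P = 6/π.

u(x) = -2/3·sin(π/3·x), so u'(x) = -2*π*cos(π*x/3)/9.
Writing u(x) = A·sin(kπx/L) with A = -2/3 and k = 2, use ∫_0^L sin²(kπx/L) dx = L/2 and ∫_0^L cos²(kπx/L) dx = L/2.
u² = 4/9·sin²(π/3·x) and (u')² = 4*π^2/81·cos²(π/3·x), and each of sin², cos² integrates to L/2 = 3 over (0, 6).
∫_0^6 u² dx = 4/3, so ||u||_L² = 2*sqrt(3)/3.
∫_0^6 (u')² dx = 4*π^2/27, so ||u'||_L² = 2*sqrt(3)*π/9.
Ratio ||u||_L² / ||u'||_L² = 3/π.
Sharp Poincaré constant on H^1_0(0, 6) is C_P = L/π = 6/π, achieved by sin(π/6·x).
This is the k = 2 harmonic; the ratio L/(kπ) is strictly less than C_P = L/π, consistent with the sharp inequality ||u||_L² ≤ C_P ||u'||_L².


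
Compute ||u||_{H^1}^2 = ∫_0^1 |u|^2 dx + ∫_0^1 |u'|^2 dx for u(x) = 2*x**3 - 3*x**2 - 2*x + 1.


||u||_{H^1}^2 = 1082/105

The H^1 norm (squared) on an interval (0, L) is
  ||u||_{H^1}^2 = ∫_0^L u(x)^2 dx + ∫_0^L u'(x)^2 dx.
Compute u'(x) = 6*x**2 - 6*x - 2.
Then u(x)^2 = 4*x**6 - 12*x**5 + x**4 + 16*x**3 - 2*x**2 - 4*x + 1 and u'(x)^2 = 36*x**4 - 72*x**3 + 12*x**2 + 24*x + 4.
Integrate each monomial from 0 to 1 using ∫_0^1 c·x^n dx = c·1^(n+1)/(n+1):
  ∫_0^1 u(x)^2 dx = ∫_0^1 (4*x^6 - 12*x^5 + x^4 + 16*x^3 - 2*x^2 - 4*x + 1) dx. Term by term:
    ∫_0^1 4*x^6 dx = 4/7;  ∫_0^1 -12*x^5 dx = -2;  ∫_0^1 x^4 dx = 1/5;
    ∫_0^1 16*x^3 dx = 4;  ∫_0^1 -2*x^2 dx = -2/3;  ∫_0^1 -4*x dx = -2;
    ∫_0^1 1 dx = 1.
  Sum: 4/7 − 2 + 1/5 + 4 − 2/3 − 2 + 1 = 116/105.
  ∫_0^1 u'(x)^2 dx = ∫_0^1 (36*x^4 - 72*x^3 + 12*x^2 + 24*x + 4) dx. Term by term:
    ∫_0^1 36*x^4 dx = 36/5;  ∫_0^1 -72*x^3 dx = -18;  ∫_0^1 12*x^2 dx = 4;
    ∫_0^1 24*x dx = 12;  ∫_0^1 4 dx = 4.
  Sum: 36/5 − 18 + 4 + 12 + 4 = 46/5.
Adding: ||u||_{H^1}^2 = 116/105 + 46/5 = 1082/105.


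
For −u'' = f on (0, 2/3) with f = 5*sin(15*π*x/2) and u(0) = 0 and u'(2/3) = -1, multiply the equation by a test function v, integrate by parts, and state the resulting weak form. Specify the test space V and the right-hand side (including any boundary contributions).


V = {v ∈ H^1(0, 2/3) : v(0) = 0} (test functions vanish at x = 0 where u is specified); weak form: ∫_0^2/3 u'v' dx = ∫_0^2/3 (5*sin(15*π*x/2)) v dx − v(2/3) for all v ∈ V.

Multiply both sides by a test function v and integrate from 0 to 2/3:
  ∫_0^2/3 −u''(x) v(x) dx = ∫_0^2/3 f(x) v(x) dx.
Integrate the LHS by parts once:
  ∫_0^2/3 −u'' v dx = −[u'(x) v(x)]_0^2/3 + ∫_0^2/3 u'(x) v'(x) dx.
Thus ∫_0^2/3 u'(x) v'(x) dx = ∫_0^2/3 f(x) v(x) dx + [u'(x) v(x)]_0^2/3.
Choose V so that boundary terms are either known or forced to vanish.
Mixed BC: u(0) = 0 (Dirichlet) and u'(2/3) = -1 (Neumann). Define V = {v ∈ H^1(0, 2/3) : v(0) = 0}. Then [u' v]_0^2/3 = u'(2/3)·v(2/3) − u'(0)·0 = − v(2/3).
Weak formulation: find u (satisfying any essential BC) such that ∫_0^2/3 u'(x) v'(x) dx = ∫_0^2/3 f v dx − v(2/3) for all v ∈ V (Dirichlet at 0 absorbed into V; Neumann datum at x = 2/3 contributes the boundary term).
Substituting f(x) = 5*sin(15*π*x/2), the right-hand side is ∫_0^2/3 (5*sin(15*π*x/2)) v dx − v(2/3).


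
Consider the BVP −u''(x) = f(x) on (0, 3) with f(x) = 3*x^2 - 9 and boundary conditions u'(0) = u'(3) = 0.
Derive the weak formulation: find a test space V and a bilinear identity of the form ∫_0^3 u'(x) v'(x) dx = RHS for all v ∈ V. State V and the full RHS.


V = H^1(0, 3) (no boundary constraint on v; u is determined up to an additive constant); weak form: ∫_0^3 u'v' dx = ∫_0^3 (3*x^2 - 9) v dx for all v ∈ V.

Multiply both sides by a test function v and integrate from 0 to 3:
  ∫_0^3 −u''(x) v(x) dx = ∫_0^3 f(x) v(x) dx.
Integrate the LHS by parts once:
  ∫_0^3 −u'' v dx = −[u'(x) v(x)]_0^3 + ∫_0^3 u'(x) v'(x) dx.
Thus ∫_0^3 u'(x) v'(x) dx = ∫_0^3 f(x) v(x) dx + [u'(x) v(x)]_0^3.
Choose V so that boundary terms are either known or forced to vanish.
u has homogeneous Neumann: u'(0) = u'(3) = 0. So [u' v]_0^3 = 0·v(3) − 0·v(0) = 0 for any v; take V = H^1(0, 3).
Weak formulation: find u (satisfying any essential BC) such that ∫_0^3 u'(x) v'(x) dx = ∫_0^3 f v dx for all v ∈ V (homogeneous Neumann, so boundary terms vanish).
Substituting f(x) = 3*x^2 - 9, the right-hand side is ∫_0^3 (3*x^2 - 9) v dx.
Compatibility check (pure Neumann): taking v ≡ 1 ∈ V gives 0 = ∫_0^3 f dx + (0) − (0), i.e. ∫_0^3 f dx must equal u'(0) − u'(3) = 0. Indeed ∫_0^3 (3*x^2 - 9) dx = 0, so the data are compatible. The solution is then unique only up to an additive constant (fix it e.g. by requiring ∫_0^3 u dx = 0).


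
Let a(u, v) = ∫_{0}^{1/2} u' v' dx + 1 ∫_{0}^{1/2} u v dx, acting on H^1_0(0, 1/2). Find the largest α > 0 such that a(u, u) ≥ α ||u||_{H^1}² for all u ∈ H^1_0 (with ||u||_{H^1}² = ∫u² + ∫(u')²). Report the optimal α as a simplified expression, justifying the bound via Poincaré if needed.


α = 1

Coercivity of a(·,·) on H^1_0(0, 1/2) means a(u, u) ≥ α ||u||_{H^1}² for every u ∈ H^1_0.
The interval has length L = 1/2, and Poincaré/coercivity depend only on L. Here a(u, u) = ∫(u')² + (1)·∫u².
Here c = 1 ≥ 1, so a(u,u) = ∫(u')² + c∫u² ≥ ∫(u')² + ∫u² = ||u||_{H^1}², i.e. α = 1 works. No larger α is possible: a(u,u) ≥ α||u||_{H^1}² means (1−α)∫(u')² ≥ (α−c)∫u², and for the modes u_n = sin(nπ(x−x₀)/L) (x₀ the left endpoint) one has ∫u_n²/∫(u_n')² = (L/(nπ))² → 0, so a(u_n,u_n)/||u_n||_{H^1}² → 1. Hence the optimal constant is α = 1.
Therefore α = 1.


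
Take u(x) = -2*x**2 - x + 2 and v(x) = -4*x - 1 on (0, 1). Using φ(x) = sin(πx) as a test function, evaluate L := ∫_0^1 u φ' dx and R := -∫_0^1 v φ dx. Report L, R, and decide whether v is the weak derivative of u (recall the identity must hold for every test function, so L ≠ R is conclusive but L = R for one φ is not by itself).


LHS = 6/π, RHS = 6/π. Yes, v = u' weakly.

u(x) = -2*x**2 - x + 2, classical derivative u'(x) = -4*x - 1.
φ(x) = sin(πx), so φ'(x) = π*cos(π*x).
Note φ(0) = φ(1) = 0, so the boundary term u·φ vanishes.
LHS = ∫_0^1 u(x) φ'(x) dx = ∫_0^1 (-2*π*x^2*cos(π*x) - π*x*cos(π*x) + 2*π*cos(π*x)) dx. Term by term:
  ∫_0^1 2*π*cos(π*x) dx = 0;  ∫_0^1 -π*x*cos(π*x) dx = 2/π;  ∫_0^1 -2*π*x^2*cos(π*x) dx = 4/π.
Sum: 0 + 2/π + 4/π = 6/π.
So LHS = 6/π.
∫_0^1 v(x) φ(x) dx = ∫_0^1 (-4*x*sin(π*x) - sin(π*x)) dx. Term by term:
  ∫_0^1 -sin(π*x) dx = -2/π;  ∫_0^1 -4*x*sin(π*x) dx = -4/π.
Sum: -2/π − 4/π = -6/π.
So RHS = -∫_0^1 v(x) φ(x) dx = 6/π.
LHS = RHS, so the identity holds for this test φ.
Moreover u is smooth here and v(x) = u'(x) = -4*x - 1 pointwise, so the identity holds for every test function. Hence v is the weak derivative of u.


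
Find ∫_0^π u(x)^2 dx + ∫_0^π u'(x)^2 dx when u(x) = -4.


||u||_{H^1(0,π)}^2 = 16*π

u'(x) = 0.
Expand u² and (u')² and integrate term by term on (0, π), using: for integers n ≥ 1, ∫_0^π sin²(nx) dx = ∫_0^π cos²(nx) dx = π/2; for n ≠ n', ∫_0^π sin(nx)sin(n'x) dx = ∫_0^π cos(nx)cos(n'x) dx = 0; and by product-to-sum, ∫_0^π sin(nx)cos(n'x) dx = ½∫_0^π [sin((n+n')x) + sin((n−n')x)] dx, which is 0 when n+n' is even and 2n/(n²−n'²) when n+n' is odd (it need not vanish on (0, π)). For the constant mode: ∫_0^π 1 dx = π, ∫_0^π cos(nx) dx = 0, ∫_0^π sin(nx) dx = (1−(−1)^n)/n.
  u² squared terms: (-4)²·∫1 dx = 16·π = 16*π.
  So ∫_0^π u² dx = 16*π.
  u' ≡ 0, so ∫_0^π (u')² dx = 0.
||u||_{H^1}^2 = (16*π) + (0) = 16*π.


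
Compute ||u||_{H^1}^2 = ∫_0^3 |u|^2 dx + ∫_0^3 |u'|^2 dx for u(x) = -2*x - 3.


||u||_{H^1}^2 = 129

The H^1 norm (squared) on an interval (0, L) is
  ||u||_{H^1}^2 = ∫_0^L u(x)^2 dx + ∫_0^L u'(x)^2 dx.
Compute u'(x) = -2.
Then u(x)^2 = 4*x**2 + 12*x + 9 and u'(x)^2 = 4.
Integrate each monomial from 0 to 3 using ∫_0^3 c·x^n dx = c·3^(n+1)/(n+1):
  ∫_0^3 u(x)^2 dx = ∫_0^3 (4*x^2 + 12*x + 9) dx. Term by term:
    ∫_0^3 4*x^2 dx = 36;  ∫_0^3 12*x dx = 54;  ∫_0^3 9 dx = 27.
  Sum: 36 + 54 + 27 = 117.
  ∫_0^3 u'(x)^2 dx = ∫_0^3 (4) dx. Term by term:
    ∫_0^3 4 dx = 12.
Adding: ||u||_{H^1}^2 = 117 + 12 = 129.


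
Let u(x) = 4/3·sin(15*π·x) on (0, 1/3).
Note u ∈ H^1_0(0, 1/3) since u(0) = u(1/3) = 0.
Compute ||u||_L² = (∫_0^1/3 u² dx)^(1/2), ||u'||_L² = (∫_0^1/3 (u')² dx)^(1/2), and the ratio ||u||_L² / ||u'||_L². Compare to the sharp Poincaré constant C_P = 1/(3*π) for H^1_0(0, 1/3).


||u||_L² / ||u'||_L² = 1/(15*π) < C_P = 1/(3*π).

u(x) = 4/3·sin(15*π·x), so u'(x) = 20*π*cos(15*π*x).
Writing u(x) = A·sin(kπx/L) with A = 4/3 and k = 5, use ∫_0^L sin²(kπx/L) dx = L/2 and ∫_0^L cos²(kπx/L) dx = L/2.
u² = 16/9·sin²(15*π·x) and (u')² = 400*π^2·cos²(15*π·x), and each of sin², cos² integrates to L/2 = 1/6 over (0, 1/3).
∫_0^1/3 u² dx = 8/27, so ||u||_L² = 2*sqrt(6)/9.
∫_0^1/3 (u')² dx = 200*π^2/3, so ||u'||_L² = 10*sqrt(6)*π/3.
Ratio ||u||_L² / ||u'||_L² = 1/(15*π).
Sharp Poincaré constant on H^1_0(0, 1/3) is C_P = L/π = 1/(3*π), achieved by sin(3*π·x).
This is the k = 5 harmonic; the ratio L/(kπ) is strictly less than C_P = L/π, consistent with the sharp inequality ||u||_L² ≤ C_P ||u'||_L².


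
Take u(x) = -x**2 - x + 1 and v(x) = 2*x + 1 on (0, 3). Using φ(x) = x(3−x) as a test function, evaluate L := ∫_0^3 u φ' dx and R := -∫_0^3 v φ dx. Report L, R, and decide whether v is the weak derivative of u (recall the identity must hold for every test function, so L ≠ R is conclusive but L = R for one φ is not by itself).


LHS = 18, RHS = -18. No, v is not the weak derivative of u.

u(x) = -x**2 - x + 1, classical derivative u'(x) = -2*x - 1.
φ(x) = x(3−x), so φ'(x) = 3 - 2*x.
Note φ(0) = φ(3) = 0, so the boundary term u·φ vanishes.
LHS = ∫_0^3 u(x) φ'(x) dx = ∫_0^3 (2*x^3 - x^2 - 5*x + 3) dx. Term by term:
  ∫_0^3 2*x^3 dx = 81/2;  ∫_0^3 -x^2 dx = -9;  ∫_0^3 -5*x dx = -45/2;
  ∫_0^3 3 dx = 9.
Sum: 81/2 − 9 − 45/2 + 9 = 18.
So LHS = 18.
∫_0^3 v(x) φ(x) dx = ∫_0^3 (-2*x^3 + 5*x^2 + 3*x) dx. Term by term:
  ∫_0^3 -2*x^3 dx = -81/2;  ∫_0^3 5*x^2 dx = 45;  ∫_0^3 3*x dx = 27/2.
Sum: -81/2 + 45 + 27/2 = 18.
So RHS = -∫_0^3 v(x) φ(x) dx = -18.
LHS − RHS = 36 ≠ 0, so the identity fails.
(For a valid weak derivative the identity must hold for EVERY test function, in particular this one. The failure shows v is NOT the weak derivative of u.)
Correct weak derivative would be u'(x) = -2*x - 1.


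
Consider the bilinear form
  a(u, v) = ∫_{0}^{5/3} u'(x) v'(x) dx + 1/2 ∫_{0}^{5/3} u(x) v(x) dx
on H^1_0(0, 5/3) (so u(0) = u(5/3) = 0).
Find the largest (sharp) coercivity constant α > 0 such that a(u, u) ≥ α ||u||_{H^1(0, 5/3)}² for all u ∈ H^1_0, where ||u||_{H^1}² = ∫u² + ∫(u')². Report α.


α = (25 + 18*π^2)/(2*(25 + 9*π^2))

Coercivity of a(·,·) on H^1_0(0, 5/3) means a(u, u) ≥ α ||u||_{H^1}² for every u ∈ H^1_0.
The interval has length L = 5/3, and Poincaré/coercivity depend only on L. Here a(u, u) = ∫(u')² + (1/2)·∫u².
Here 0 < c = 1/2 < 1. The condition a(u,u) ≥ α||u||_{H^1}² reads (1−α)∫(u')² ≥ (α−c)∫u². Any admissible α is ≤ 1 (rapidly oscillating u have ∫u²/∫(u')² → 0), and α = 1 would force 0 ≥ (1−c)∫u², impossible since c < 1; so 1−α > 0. By the sharp Poincaré inequality on H^1_0 of an interval of length L, ∫(u')² ≥ (π/L)²∫u² with equality for the first sine mode sin(π(x−x₀)/L) (x₀ the left endpoint), so the inequality holds for all u iff (1−α)(π/L)² ≥ α − c, i.e. α ≤ ((π/L)² + c)/((π/L)² + 1) = (1 + c(L/π)²)/(1 + (L/π)²). With (π/L)² = 9*π^2/25 and c = 1/2, the largest admissible constant is α = ((π/L)² + c)/((π/L)² + 1).
Simplifying, α = (25 + 18*π^2)/(2*(25 + 9*π^2)).


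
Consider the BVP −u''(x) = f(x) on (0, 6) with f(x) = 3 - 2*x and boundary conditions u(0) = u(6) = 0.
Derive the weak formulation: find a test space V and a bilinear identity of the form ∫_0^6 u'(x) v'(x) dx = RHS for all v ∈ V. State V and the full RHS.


V = H^1_0(0, 6) (so v(0) = v(6) = 0); weak form: ∫_0^6 u'v' dx = ∫_0^6 (3 - 2*x) v dx for all v ∈ V.

Multiply both sides by a test function v and integrate from 0 to 6:
  ∫_0^6 −u''(x) v(x) dx = ∫_0^6 f(x) v(x) dx.
Integrate the LHS by parts once:
  ∫_0^6 −u'' v dx = −[u'(x) v(x)]_0^6 + ∫_0^6 u'(x) v'(x) dx.
Thus ∫_0^6 u'(x) v'(x) dx = ∫_0^6 f(x) v(x) dx + [u'(x) v(x)]_0^6.
Choose V so that boundary terms are either known or forced to vanish.
u is Dirichlet: u(0) = u(6) = 0. Let V = H^1_0(0, 6); then v(0) = v(6) = 0, and [u' v]_0^6 = 0.
Weak formulation: find u (satisfying any essential BC) such that ∫_0^6 u'(x) v'(x) dx = ∫_0^6 f v dx for all v ∈ V.
Substituting f(x) = 3 - 2*x, the right-hand side is ∫_0^6 (3 - 2*x) v dx.


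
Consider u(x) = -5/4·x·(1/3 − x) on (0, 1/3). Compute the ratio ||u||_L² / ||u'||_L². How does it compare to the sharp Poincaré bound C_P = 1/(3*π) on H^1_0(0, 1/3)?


||u||_L² / ||u'||_L² = sqrt(10)/30 < C_P = 1/(3*π).

u(x) = -5/4·x·(1/3 − x), so u'(x) = 5*x/2 - 5/12.
u(x) = -5/4·x·(1/3 − x) vanishes at x = 0 and x = 1/3, so u ∈ H^1_0(0, 1/3). Differentiate via the product rule and integrate the resulting polynomials term by term.
  ∫_0^1/3 u² dx = ∫_0^1/3 (25*x^4/16 - 25*x^3/24 + 25*x^2/144) dx. Term by term:
    ∫_0^1/3 25*x^4/16 dx = 5/3888;  ∫_0^1/3 -25*x^3/24 dx = -25/7776;  ∫_0^1/3 25*x^2/144 dx = 25/11664.
  Sum: 5/3888 − 25/7776 + 25/11664 = 5/23328.
  ∫_0^1/3 (u')² dx = ∫_0^1/3 (25*x^2/4 - 25*x/12 + 25/144) dx. Term by term:
    ∫_0^1/3 25*x^2/4 dx = 25/324;  ∫_0^1/3 -25*x/12 dx = -25/216;  ∫_0^1/3 25/144 dx = 25/432.
  Sum: 25/324 − 25/216 + 25/432 = 25/1296.
∫_0^1/3 u² dx = 5/23328, so ||u||_L² = sqrt(10)/216.
∫_0^1/3 (u')² dx = 25/1296, so ||u'||_L² = 5/36.
Ratio ||u||_L² / ||u'||_L² = sqrt(10)/30.
Sharp Poincaré constant on H^1_0(0, 1/3) is C_P = L/π = 1/(3*π), achieved by sin(3*π·x).
A polynomial bump cannot attain the sharp Poincaré constant (only the first sine eigenfunction does), so the ratio is strictly less than C_P, consistent with ||u||_L² ≤ C_P ||u'||_L².


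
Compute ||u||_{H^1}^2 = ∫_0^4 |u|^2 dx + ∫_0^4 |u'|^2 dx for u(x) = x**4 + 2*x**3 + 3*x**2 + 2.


||u||_{H^1}^2 = 59766704/315

The H^1 norm (squared) on an interval (0, L) is
  ||u||_{H^1}^2 = ∫_0^L u(x)^2 dx + ∫_0^L u'(x)^2 dx.
Compute u'(x) = 4*x**3 + 6*x**2 + 6*x.
Then u(x)^2 = x**8 + 4*x**7 + 10*x**6 + 12*x**5 + 13*x**4 + 8*x**3 + 12*x**2 + 4 and u'(x)^2 = 16*x**6 + 48*x**5 + 84*x**4 + 72*x**3 + 36*x**2.
Integrate each monomial from 0 to 4 using ∫_0^4 c·x^n dx = c·4^(n+1)/(n+1):
  ∫_0^4 u(x)^2 dx = ∫_0^4 (x^8 + 4*x^7 + 10*x^6 + 12*x^5 + 13*x^4 + 8*x^3 + 12*x^2 + 4) dx. Term by term:
    ∫_0^4 x^8 dx = 262144/9;  ∫_0^4 4*x^7 dx = 32768;  ∫_0^4 10*x^6 dx = 163840/7;
    ∫_0^4 12*x^5 dx = 8192;  ∫_0^4 13*x^4 dx = 13312/5;  ∫_0^4 8*x^3 dx = 512;
    ∫_0^4 12*x^2 dx = 256;  ∫_0^4 4 dx = 16.
  Sum: 262144/9 + 32768 + 163840/7 + 8192 + 13312/5 + 512 + 256 + 16 = 30535856/315.
  ∫_0^4 u'(x)^2 dx = ∫_0^4 (16*x^6 + 48*x^5 + 84*x^4 + 72*x^3 + 36*x^2) dx. Term by term:
    ∫_0^4 16*x^6 dx = 262144/7;  ∫_0^4 48*x^5 dx = 32768;  ∫_0^4 84*x^4 dx = 86016/5;
    ∫_0^4 72*x^3 dx = 4608;  ∫_0^4 36*x^2 dx = 768.
  Sum: 262144/7 + 32768 + 86016/5 + 4608 + 768 = 3247872/35.
Adding: ||u||_{H^1}^2 = 30535856/315 + 3247872/35 = 59766704/315.


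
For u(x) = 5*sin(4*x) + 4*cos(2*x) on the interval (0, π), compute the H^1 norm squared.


||u||_{H^1(0,π)}^2 = 505*π/2

u'(x) = -8*sin(2*x) + 20*cos(4*x).
Expand u² and (u')² and integrate term by term on (0, π), using: for integers n ≥ 1, ∫_0^π sin²(nx) dx = ∫_0^π cos²(nx) dx = π/2; for n ≠ n', ∫_0^π sin(nx)sin(n'x) dx = ∫_0^π cos(nx)cos(n'x) dx = 0; and by product-to-sum, ∫_0^π sin(nx)cos(n'x) dx = ½∫_0^π [sin((n+n')x) + sin((n−n')x)] dx, which is 0 when n+n' is even and 2n/(n²−n'²) when n+n' is odd (it need not vanish on (0, π)).
  u² squared terms: (4)²·∫cos(2x)² dx = 16·π/2 = 8*π;  (5)²·∫sin(4x)² dx = 25·π/2 = 25*π/2.
  u² cross terms: 2·(4)·(5)·∫cos(2x)·sin(4x) dx = 40·(0) = 0.
  So ∫_0^π u² dx = 8*π + 25*π/2 + 0 = 41*π/2.
  (u')² squared terms: (-8)²·∫sin(2x)² dx = 64·π/2 = 32*π;  (20)²·∫cos(4x)² dx = 400·π/2 = 200*π.
  (u')² cross terms: 2·(-8)·(20)·∫sin(2x)·cos(4x) dx = -320·(0) = 0.
  So ∫_0^π (u')² dx = 32*π + 200*π + 0 = 232*π.
||u||_{H^1}^2 = (41*π/2) + (232*π) = 505*π/2.


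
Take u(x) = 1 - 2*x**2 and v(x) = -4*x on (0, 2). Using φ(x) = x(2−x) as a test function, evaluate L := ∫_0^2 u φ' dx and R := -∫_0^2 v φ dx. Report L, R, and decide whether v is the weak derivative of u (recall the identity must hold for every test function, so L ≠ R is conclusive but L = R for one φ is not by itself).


LHS = 16/3, RHS = 16/3. Yes, v = u' weakly.

u(x) = 1 - 2*x**2, classical derivative u'(x) = -4*x.
φ(x) = x(2−x), so φ'(x) = 2 - 2*x.
Note φ(0) = φ(2) = 0, so the boundary term u·φ vanishes.
LHS = ∫_0^2 u(x) φ'(x) dx = ∫_0^2 (4*x^3 - 4*x^2 - 2*x + 2) dx. Term by term:
  ∫_0^2 4*x^3 dx = 16;  ∫_0^2 -4*x^2 dx = -32/3;  ∫_0^2 -2*x dx = -4;
  ∫_0^2 2 dx = 4.
Sum: 16 − 32/3 − 4 + 4 = 16/3.
So LHS = 16/3.
∫_0^2 v(x) φ(x) dx = ∫_0^2 (4*x^3 - 8*x^2) dx. Term by term:
  ∫_0^2 4*x^3 dx = 16;  ∫_0^2 -8*x^2 dx = -64/3.
Sum: 16 − 64/3 = -16/3.
So RHS = -∫_0^2 v(x) φ(x) dx = 16/3.
LHS = RHS, so the identity holds for this test φ.
Moreover u is smooth here and v(x) = u'(x) = -4*x pointwise, so the identity holds for every test function. Hence v is the weak derivative of u.


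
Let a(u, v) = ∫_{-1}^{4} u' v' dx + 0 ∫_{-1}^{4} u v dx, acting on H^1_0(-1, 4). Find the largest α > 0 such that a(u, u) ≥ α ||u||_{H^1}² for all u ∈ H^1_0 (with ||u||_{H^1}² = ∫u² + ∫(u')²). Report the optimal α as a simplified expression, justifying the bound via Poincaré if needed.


α = π^2/(π^2 + 25)

Coercivity of a(·,·) on H^1_0(-1, 4) means a(u, u) ≥ α ||u||_{H^1}² for every u ∈ H^1_0.
The interval has length L = 5, and Poincaré/coercivity depend only on L. Here a(u, u) = ∫(u')² + (0)·∫u².
Here c = 0, so a(u,u) = ∫(u')² alone. The condition a(u,u) ≥ α||u||_{H^1}² reads (1−α)∫(u')² ≥ (α−c)∫u². Any admissible α is ≤ 1 (rapidly oscillating u have ∫u²/∫(u')² → 0), and α = 1 would force 0 ≥ (1−c)∫u², impossible since c < 1; so 1−α > 0. By the sharp Poincaré inequality on H^1_0 of an interval of length L, ∫(u')² ≥ (π/L)²∫u² with equality for the first sine mode sin(π(x−x₀)/L) (x₀ the left endpoint), so the inequality holds for all u iff (1−α)(π/L)² ≥ α − c, i.e. α ≤ ((π/L)² + c)/((π/L)² + 1) = (1 + c(L/π)²)/(1 + (L/π)²). (Direct route, valid since c ≤ 0: Poincaré gives c∫u² ≥ c(L/π)²∫(u')², so a(u,u) ≥ (1 + c(L/π)²)∫(u')², while ||u||_{H^1}² ≤ (1 + (L/π)²)∫(u')²; dividing yields the same α.) With (π/L)² = π^2/25 and c = 0, the largest admissible constant is α = ((π/L)² + c)/((π/L)² + 1).
Simplifying, α = π^2/(π^2 + 25).


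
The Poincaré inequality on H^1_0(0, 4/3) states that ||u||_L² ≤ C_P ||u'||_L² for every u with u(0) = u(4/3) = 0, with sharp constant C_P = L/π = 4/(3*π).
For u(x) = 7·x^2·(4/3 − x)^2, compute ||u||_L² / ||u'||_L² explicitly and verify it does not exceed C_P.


||u||_L² / ||u'||_L² = 2*sqrt(3)/9 < C_P = 4/(3*π).

u(x) = 7·x^2·(4/3 − x)^2, so u'(x) = 28*x*(3*x - 4)*(3*x - 2)/9.
u(x) = 7·x^2·(4/3 − x)^2 vanishes at x = 0 and x = 4/3, so u ∈ H^1_0(0, 4/3). Differentiate via the product rule and integrate the resulting polynomials term by term.
  ∫_0^4/3 u² dx = ∫_0^4/3 (49*x^8 - 784*x^7/3 + 1568*x^6/3 - 12544*x^5/27 + 12544*x^4/81) dx. Term by term:
    ∫_0^4/3 49*x^8 dx = 12845056/177147;  ∫_0^4/3 -784*x^7/3 dx = -6422528/19683;  ∫_0^4/3 1568*x^6/3 dx = 3670016/6561;
    ∫_0^4/3 -12544*x^5/27 dx = -25690112/59049;  ∫_0^4/3 12544*x^4/81 dx = 12845056/98415.
  Sum: 12845056/177147 − 6422528/19683 + 3670016/6561 − 25690112/59049 + 12845056/98415 = 917504/885735.
  ∫_0^4/3 (u')² dx = ∫_0^4/3 (784*x^6 - 3136*x^5 + 40768*x^4/9 - 25088*x^3/9 + 50176*x^2/81) dx. Term by term:
    ∫_0^4/3 784*x^6 dx = 1835008/2187;  ∫_0^4/3 -3136*x^5 dx = -6422528/2187;  ∫_0^4/3 40768*x^4/9 dx = 41746432/10935;
    ∫_0^4/3 -25088*x^3/9 dx = -1605632/729;  ∫_0^4/3 50176*x^2/81 dx = 3211264/6561.
  Sum: 1835008/2187 − 6422528/2187 + 41746432/10935 − 1605632/729 + 3211264/6561 = 229376/32805.
∫_0^4/3 u² dx = 917504/885735, so ||u||_L² = 256*sqrt(210)/3645.
∫_0^4/3 (u')² dx = 229376/32805, so ||u'||_L² = 128*sqrt(70)/405.
Ratio ||u||_L² / ||u'||_L² = 2*sqrt(3)/9.
Sharp Poincaré constant on H^1_0(0, 4/3) is C_P = L/π = 4/(3*π), achieved by sin(3*π/4·x).
A polynomial bump cannot attain the sharp Poincaré constant (only the first sine eigenfunction does), so the ratio is strictly less than C_P, consistent with ||u||_L² ≤ C_P ||u'||_L².


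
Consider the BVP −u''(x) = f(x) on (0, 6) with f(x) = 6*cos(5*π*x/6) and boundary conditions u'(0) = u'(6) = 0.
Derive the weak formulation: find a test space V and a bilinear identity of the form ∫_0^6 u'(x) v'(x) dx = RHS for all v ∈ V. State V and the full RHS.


V = H^1(0, 6) (no boundary constraint on v; u is determined up to an additive constant); weak form: ∫_0^6 u'v' dx = ∫_0^6 (6*cos(5*π*x/6)) v dx for all v ∈ V.

Multiply both sides by a test function v and integrate from 0 to 6:
  ∫_0^6 −u''(x) v(x) dx = ∫_0^6 f(x) v(x) dx.
Integrate the LHS by parts once:
  ∫_0^6 −u'' v dx = −[u'(x) v(x)]_0^6 + ∫_0^6 u'(x) v'(x) dx.
Thus ∫_0^6 u'(x) v'(x) dx = ∫_0^6 f(x) v(x) dx + [u'(x) v(x)]_0^6.
Choose V so that boundary terms are either known or forced to vanish.
u has homogeneous Neumann: u'(0) = u'(6) = 0. So [u' v]_0^6 = 0·v(6) − 0·v(0) = 0 for any v; take V = H^1(0, 6).
Weak formulation: find u (satisfying any essential BC) such that ∫_0^6 u'(x) v'(x) dx = ∫_0^6 f v dx for all v ∈ V (homogeneous Neumann, so boundary terms vanish).
Substituting f(x) = 6*cos(5*π*x/6), the right-hand side is ∫_0^6 (6*cos(5*π*x/6)) v dx.
Compatibility check (pure Neumann): taking v ≡ 1 ∈ V gives 0 = ∫_0^6 f dx + (0) − (0), i.e. ∫_0^6 f dx must equal u'(0) − u'(6) = 0. Indeed ∫_0^6 (6*cos(5*π*x/6)) dx = 0, so the data are compatible. The solution is then unique only up to an additive constant (fix it e.g. by requiring ∫_0^6 u dx = 0).


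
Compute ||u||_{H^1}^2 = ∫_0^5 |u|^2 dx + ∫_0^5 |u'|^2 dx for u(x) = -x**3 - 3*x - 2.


||u||_{H^1}^2 = 157505/7

The H^1 norm (squared) on an interval (0, L) is
  ||u||_{H^1}^2 = ∫_0^L u(x)^2 dx + ∫_0^L u'(x)^2 dx.
Compute u'(x) = -3*x**2 - 3.
Then u(x)^2 = x**6 + 6*x**4 + 4*x**3 + 9*x**2 + 12*x + 4 and u'(x)^2 = 9*x**4 + 18*x**2 + 9.
Integrate each monomial from 0 to 5 using ∫_0^5 c·x^n dx = c·5^(n+1)/(n+1):
  ∫_0^5 u(x)^2 dx = ∫_0^5 (x^6 + 6*x^4 + 4*x^3 + 9*x^2 + 12*x + 4) dx. Term by term:
    ∫_0^5 x^6 dx = 78125/7;  ∫_0^5 6*x^4 dx = 3750;  ∫_0^5 4*x^3 dx = 625;
    ∫_0^5 9*x^2 dx = 375;  ∫_0^5 12*x dx = 150;  ∫_0^5 4 dx = 20.
  Sum: 78125/7 + 3750 + 625 + 375 + 150 + 20 = 112565/7.
  ∫_0^5 u'(x)^2 dx = ∫_0^5 (9*x^4 + 18*x^2 + 9) dx. Term by term:
    ∫_0^5 9*x^4 dx = 5625;  ∫_0^5 18*x^2 dx = 750;  ∫_0^5 9 dx = 45.
  Sum: 5625 + 750 + 45 = 6420.
Adding: ||u||_{H^1}^2 = 112565/7 + 6420 = 157505/7.


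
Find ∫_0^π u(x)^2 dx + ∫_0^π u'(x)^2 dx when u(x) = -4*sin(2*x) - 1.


||u||_{H^1(0,π)}^2 = 41*π

u'(x) = -8*cos(2*x).
Expand u² and (u')² and integrate term by term on (0, π), using: for integers n ≥ 1, ∫_0^π sin²(nx) dx = ∫_0^π cos²(nx) dx = π/2; for n ≠ n', ∫_0^π sin(nx)sin(n'x) dx = ∫_0^π cos(nx)cos(n'x) dx = 0; and by product-to-sum, ∫_0^π sin(nx)cos(n'x) dx = ½∫_0^π [sin((n+n')x) + sin((n−n')x)] dx, which is 0 when n+n' is even and 2n/(n²−n'²) when n+n' is odd (it need not vanish on (0, π)). For the constant mode: ∫_0^π 1 dx = π, ∫_0^π cos(nx) dx = 0, ∫_0^π sin(nx) dx = (1−(−1)^n)/n.
  u² squared terms: (-1)²·∫1 dx = 1·π = π;  (-4)²·∫sin(2x)² dx = 16·π/2 = 8*π.
  u² cross terms: 2·(-1)·(-4)·∫1·sin(2x) dx = 8·(0) = 0.
  So ∫_0^π u² dx = π + 8*π + 0 = 9*π.
  (u')² squared terms: (-8)²·∫cos(2x)² dx = 64·π/2 = 32*π.
  So ∫_0^π (u')² dx = 32*π.
||u||_{H^1}^2 = (9*π) + (32*π) = 41*π.


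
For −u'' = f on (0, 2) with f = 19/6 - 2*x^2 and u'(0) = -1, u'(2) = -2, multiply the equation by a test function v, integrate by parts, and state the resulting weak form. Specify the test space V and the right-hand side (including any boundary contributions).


V = H^1(0, 2) (v unrestricted at boundary; u is determined up to an additive constant); weak form: ∫_0^2 u'v' dx = ∫_0^2 (19/6 - 2*x^2) v dx − 2·v(2) + v(0) for all v ∈ V.

Multiply both sides by a test function v and integrate from 0 to 2:
  ∫_0^2 −u''(x) v(x) dx = ∫_0^2 f(x) v(x) dx.
Integrate the LHS by parts once:
  ∫_0^2 −u'' v dx = −[u'(x) v(x)]_0^2 + ∫_0^2 u'(x) v'(x) dx.
Thus ∫_0^2 u'(x) v'(x) dx = ∫_0^2 f(x) v(x) dx + [u'(x) v(x)]_0^2.
Choose V so that boundary terms are either known or forced to vanish.
u has inhomogeneous Neumann u'(0) = -1, u'(2) = -2. [u' v]_0^2 = (-2)·v(2) − (-1)·v(0) = − 2·v(2) + v(0). Take V = H^1(0, 2); boundary term becomes part of RHS.
Weak formulation: find u (satisfying any essential BC) such that ∫_0^2 u'(x) v'(x) dx = ∫_0^2 f v dx − 2·v(2) + v(0) for all v ∈ V (Neumann data are natural BCs: they enter the RHS as boundary terms).
Substituting f(x) = 19/6 - 2*x^2, the right-hand side is ∫_0^2 (19/6 - 2*x^2) v dx − 2·v(2) + v(0).
Compatibility check (pure Neumann): taking v ≡ 1 ∈ V gives 0 = ∫_0^2 f dx + (-2) − (-1), i.e. ∫_0^2 f dx must equal u'(0) − u'(2) = 1. Indeed ∫_0^2 (19/6 - 2*x^2) dx = 1, so the data are compatible. The solution is then unique only up to an additive constant (fix it e.g. by requiring ∫_0^2 u dx = 0).


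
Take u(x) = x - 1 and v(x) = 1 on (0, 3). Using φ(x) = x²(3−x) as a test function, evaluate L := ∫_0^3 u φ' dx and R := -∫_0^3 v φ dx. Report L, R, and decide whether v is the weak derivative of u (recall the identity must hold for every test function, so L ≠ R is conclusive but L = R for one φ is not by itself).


LHS = -27/4, RHS = -27/4. Yes, v = u' weakly.

u(x) = x - 1, classical derivative u'(x) = 1.
φ(x) = x²(3−x), so φ'(x) = 3*x*(2 - x).
Note φ(0) = φ(3) = 0, so the boundary term u·φ vanishes.
LHS = ∫_0^3 u(x) φ'(x) dx = ∫_0^3 (-3*x^3 + 9*x^2 - 6*x) dx. Term by term:
  ∫_0^3 -3*x^3 dx = -243/4;  ∫_0^3 9*x^2 dx = 81;  ∫_0^3 -6*x dx = -27.
Sum: -243/4 + 81 − 27 = -27/4.
So LHS = -27/4.
∫_0^3 v(x) φ(x) dx = ∫_0^3 (-x^3 + 3*x^2) dx. Term by term:
  ∫_0^3 -x^3 dx = -81/4;  ∫_0^3 3*x^2 dx = 27.
Sum: -81/4 + 27 = 27/4.
So RHS = -∫_0^3 v(x) φ(x) dx = -27/4.
LHS = RHS, so the identity holds for this test φ.
Moreover u is smooth here and v(x) = u'(x) = 1 pointwise, so the identity holds for every test function. Hence v is the weak derivative of u.


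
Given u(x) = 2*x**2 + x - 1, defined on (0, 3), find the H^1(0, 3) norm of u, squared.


||u||_{H^1}^2 = 2127/5

The H^1 norm (squared) on an interval (0, L) is
  ||u||_{H^1}^2 = ∫_0^L u(x)^2 dx + ∫_0^L u'(x)^2 dx.
Compute u'(x) = 4*x + 1.
Then u(x)^2 = 4*x**4 + 4*x**3 - 3*x**2 - 2*x + 1 and u'(x)^2 = 16*x**2 + 8*x + 1.
Integrate each monomial from 0 to 3 using ∫_0^3 c·x^n dx = c·3^(n+1)/(n+1):
  ∫_0^3 u(x)^2 dx = ∫_0^3 (4*x^4 + 4*x^3 - 3*x^2 - 2*x + 1) dx. Term by term:
    ∫_0^3 4*x^4 dx = 972/5;  ∫_0^3 4*x^3 dx = 81;  ∫_0^3 -3*x^2 dx = -27;
    ∫_0^3 -2*x dx = -9;  ∫_0^3 1 dx = 3.
  Sum: 972/5 + 81 − 27 − 9 + 3 = 1212/5.
  ∫_0^3 u'(x)^2 dx = ∫_0^3 (16*x^2 + 8*x + 1) dx. Term by term:
    ∫_0^3 16*x^2 dx = 144;  ∫_0^3 8*x dx = 36;  ∫_0^3 1 dx = 3.
  Sum: 144 + 36 + 3 = 183.
Adding: ||u||_{H^1}^2 = 1212/5 + 183 = 2127/5.


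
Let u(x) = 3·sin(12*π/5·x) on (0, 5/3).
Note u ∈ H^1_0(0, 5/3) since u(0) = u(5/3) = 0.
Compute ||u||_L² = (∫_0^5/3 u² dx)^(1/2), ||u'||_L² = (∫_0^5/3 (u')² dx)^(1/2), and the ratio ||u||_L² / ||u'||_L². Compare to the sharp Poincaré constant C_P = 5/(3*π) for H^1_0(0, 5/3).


||u||_L² / ||u'||_L² = 5/(12*π) < C_P = 5/(3*π).

u(x) = 3·sin(12*π/5·x), so u'(x) = 36*π*cos(12*π*x/5)/5.
Writing u(x) = A·sin(kπx/L) with A = 3 and k = 4, use ∫_0^L sin²(kπx/L) dx = L/2 and ∫_0^L cos²(kπx/L) dx = L/2.
u² = 9·sin²(12*π/5·x) and (u')² = 1296*π^2/25·cos²(12*π/5·x), and each of sin², cos² integrates to L/2 = 5/6 over (0, 5/3).
∫_0^5/3 u² dx = 15/2, so ||u||_L² = sqrt(30)/2.
∫_0^5/3 (u')² dx = 216*π^2/5, so ||u'||_L² = 6*sqrt(30)*π/5.
Ratio ||u||_L² / ||u'||_L² = 5/(12*π).
Sharp Poincaré constant on H^1_0(0, 5/3) is C_P = L/π = 5/(3*π), achieved by sin(3*π/5·x).
This is the k = 4 harmonic; the ratio L/(kπ) is strictly less than C_P = L/π, consistent with the sharp inequality ||u||_L² ≤ C_P ||u'||_L².


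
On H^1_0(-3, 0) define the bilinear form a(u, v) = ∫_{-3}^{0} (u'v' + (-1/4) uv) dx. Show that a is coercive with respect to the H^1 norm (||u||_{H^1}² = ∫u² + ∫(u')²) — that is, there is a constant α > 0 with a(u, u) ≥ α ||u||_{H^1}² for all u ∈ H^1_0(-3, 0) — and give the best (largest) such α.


α = (-9/4 + π^2)/(9 + π^2)

Coercivity of a(·,·) on H^1_0(-3, 0) means a(u, u) ≥ α ||u||_{H^1}² for every u ∈ H^1_0.
The interval has length L = 3, and Poincaré/coercivity depend only on L. Here a(u, u) = ∫(u')² + (-1/4)·∫u².
Here c = -1/4 < 0 with |c| < (π/L)² = π^2/9, so coercivity still holds. The condition a(u,u) ≥ α||u||_{H^1}² reads (1−α)∫(u')² ≥ (α−c)∫u². Any admissible α is ≤ 1 (rapidly oscillating u have ∫u²/∫(u')² → 0), and α = 1 would force 0 ≥ (1−c)∫u², impossible since c < 1; so 1−α > 0. By the sharp Poincaré inequality on H^1_0 of an interval of length L, ∫(u')² ≥ (π/L)²∫u² with equality for the first sine mode sin(π(x−x₀)/L) (x₀ the left endpoint), so the inequality holds for all u iff (1−α)(π/L)² ≥ α − c, i.e. α ≤ ((π/L)² + c)/((π/L)² + 1) = (1 + c(L/π)²)/(1 + (L/π)²). (Direct route, valid since c ≤ 0: Poincaré gives c∫u² ≥ c(L/π)²∫(u')², so a(u,u) ≥ (1 + c(L/π)²)∫(u')², while ||u||_{H^1}² ≤ (1 + (L/π)²)∫(u')²; dividing yields the same α.) With (π/L)² = π^2/9 and c = -1/4, the largest admissible constant is α = ((π/L)² + c)/((π/L)² + 1).
Simplifying, α = (-9/4 + π^2)/(9 + π^2).


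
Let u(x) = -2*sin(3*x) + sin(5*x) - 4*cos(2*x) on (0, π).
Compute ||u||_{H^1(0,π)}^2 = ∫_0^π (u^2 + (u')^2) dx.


||u||_{H^1(0,π)}^2 = 1616/21 + 73*π

u'(x) = 8*sin(2*x) - 6*cos(3*x) + 5*cos(5*x).
Expand u² and (u')² and integrate term by term on (0, π), using: for integers n ≥ 1, ∫_0^π sin²(nx) dx = ∫_0^π cos²(nx) dx = π/2; for n ≠ n', ∫_0^π sin(nx)sin(n'x) dx = ∫_0^π cos(nx)cos(n'x) dx = 0; and by product-to-sum, ∫_0^π sin(nx)cos(n'x) dx = ½∫_0^π [sin((n+n')x) + sin((n−n')x)] dx, which is 0 when n+n' is even and 2n/(n²−n'²) when n+n' is odd (it need not vanish on (0, π)).
  u² squared terms: (-4)²·∫cos(2x)² dx = 16·π/2 = 8*π;  (-2)²·∫sin(3x)² dx = 4·π/2 = 2*π;  (1)²·∫sin(5x)² dx = 1·π/2 = π/2.
  u² cross terms: 2·(-4)·(-2)·∫cos(2x)·sin(3x) dx = 16·(6/5) = 96/5;  2·(-4)·(1)·∫cos(2x)·sin(5x) dx = -8·(10/21) = -80/21;  2·(-2)·(1)·∫sin(3x)·sin(5x) dx = -4·(0) = 0.
  So ∫_0^π u² dx = 8*π + 2*π + π/2 + 96/5 − 80/21 + 0 = 1616/105 + 21*π/2.
  (u')² squared terms: (-6)²·∫cos(3x)² dx = 36·π/2 = 18*π;  (5)²·∫cos(5x)² dx = 25·π/2 = 25*π/2;  (8)²·∫sin(2x)² dx = 64·π/2 = 32*π.
  (u')² cross terms: 2·(-6)·(5)·∫cos(3x)·cos(5x) dx = -60·(0) = 0;  2·(-6)·(8)·∫cos(3x)·sin(2x) dx = -96·(-4/5) = 384/5;  2·(5)·(8)·∫cos(5x)·sin(2x) dx = 80·(-4/21) = -320/21.
  So ∫_0^π (u')² dx = 18*π + 25*π/2 + 32*π + 0 + 384/5 − 320/21 = 6464/105 + 125*π/2.
||u||_{H^1}^2 = (1616/105 + 21*π/2) + (6464/105 + 125*π/2) = 1616/21 + 73*π.


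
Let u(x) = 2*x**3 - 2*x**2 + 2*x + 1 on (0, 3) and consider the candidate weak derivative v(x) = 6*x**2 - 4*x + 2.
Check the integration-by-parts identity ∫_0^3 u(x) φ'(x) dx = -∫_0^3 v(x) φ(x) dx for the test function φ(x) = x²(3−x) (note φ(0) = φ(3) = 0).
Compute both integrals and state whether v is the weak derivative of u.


LHS = -1107/10, RHS = -1107/10. Yes, v = u' weakly.

u(x) = 2*x**3 - 2*x**2 + 2*x + 1, classical derivative u'(x) = 6*x**2 - 4*x + 2.
φ(x) = x²(3−x), so φ'(x) = 3*x*(2 - x).
Note φ(0) = φ(3) = 0, so the boundary term u·φ vanishes.
LHS = ∫_0^3 u(x) φ'(x) dx = ∫_0^3 (-6*x^5 + 18*x^4 - 18*x^3 + 9*x^2 + 6*x) dx. Term by term:
  ∫_0^3 -6*x^5 dx = -729;  ∫_0^3 18*x^4 dx = 4374/5;  ∫_0^3 -18*x^3 dx = -729/2;
  ∫_0^3 9*x^2 dx = 81;  ∫_0^3 6*x dx = 27.
Sum: -729 + 4374/5 − 729/2 + 81 + 27 = -1107/10.
So LHS = -1107/10.
∫_0^3 v(x) φ(x) dx = ∫_0^3 (-6*x^5 + 22*x^4 - 14*x^3 + 6*x^2) dx. Term by term:
  ∫_0^3 -6*x^5 dx = -729;  ∫_0^3 22*x^4 dx = 5346/5;  ∫_0^3 -14*x^3 dx = -567/2;
  ∫_0^3 6*x^2 dx = 54.
Sum: -729 + 5346/5 − 567/2 + 54 = 1107/10.
So RHS = -∫_0^3 v(x) φ(x) dx = -1107/10.
LHS = RHS, so the identity holds for this test φ.
Moreover u is smooth here and v(x) = u'(x) = 6*x**2 - 4*x + 2 pointwise, so the identity holds for every test function. Hence v is the weak derivative of u.


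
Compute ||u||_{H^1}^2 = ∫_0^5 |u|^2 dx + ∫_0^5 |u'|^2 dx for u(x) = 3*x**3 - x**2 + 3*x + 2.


||u||_{H^1}^2 = 2034535/14

The H^1 norm (squared) on an interval (0, L) is
  ||u||_{H^1}^2 = ∫_0^L u(x)^2 dx + ∫_0^L u'(x)^2 dx.
Compute u'(x) = 9*x**2 - 2*x + 3.
Then u(x)^2 = 9*x**6 - 6*x**5 + 19*x**4 + 6*x**3 + 5*x**2 + 12*x + 4 and u'(x)^2 = 81*x**4 - 36*x**3 + 58*x**2 - 12*x + 9.
Integrate each monomial from 0 to 5 using ∫_0^5 c·x^n dx = c·5^(n+1)/(n+1):
  ∫_0^5 u(x)^2 dx = ∫_0^5 (9*x^6 - 6*x^5 + 19*x^4 + 6*x^3 + 5*x^2 + 12*x + 4) dx. Term by term:
    ∫_0^5 9*x^6 dx = 703125/7;  ∫_0^5 -6*x^5 dx = -15625;  ∫_0^5 19*x^4 dx = 11875;
    ∫_0^5 6*x^3 dx = 1875/2;  ∫_0^5 5*x^2 dx = 625/3;  ∫_0^5 12*x dx = 150;
    ∫_0^5 4 dx = 20.
  Sum: 703125/7 − 15625 + 11875 + 1875/2 + 625/3 + 150 + 20 = 4116515/42.
  ∫_0^5 u'(x)^2 dx = ∫_0^5 (81*x^4 - 36*x^3 + 58*x^2 - 12*x + 9) dx. Term by term:
    ∫_0^5 81*x^4 dx = 50625;  ∫_0^5 -36*x^3 dx = -5625;  ∫_0^5 58*x^2 dx = 7250/3;
    ∫_0^5 -12*x dx = -150;  ∫_0^5 9 dx = 45.
  Sum: 50625 − 5625 + 7250/3 − 150 + 45 = 141935/3.
Adding: ||u||_{H^1}^2 = 4116515/42 + 141935/3 = 2034535/14.


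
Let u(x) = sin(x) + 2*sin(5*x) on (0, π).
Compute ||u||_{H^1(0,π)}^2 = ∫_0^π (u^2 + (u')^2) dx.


||u||_{H^1(0,π)}^2 = 53*π

u'(x) = cos(x) + 10*cos(5*x).
Expand u² and (u')² and integrate term by term on (0, π), using: for integers n ≥ 1, ∫_0^π sin²(nx) dx = ∫_0^π cos²(nx) dx = π/2; for n ≠ n', ∫_0^π sin(nx)sin(n'x) dx = ∫_0^π cos(nx)cos(n'x) dx = 0; and by product-to-sum, ∫_0^π sin(nx)cos(n'x) dx = ½∫_0^π [sin((n+n')x) + sin((n−n')x)] dx, which is 0 when n+n' is even and 2n/(n²−n'²) when n+n' is odd (it need not vanish on (0, π)).
  u² squared terms: (2)²·∫sin(5x)² dx = 4·π/2 = 2*π;  (1)²·∫sin(x)² dx = 1·π/2 = π/2.
  u² cross terms: 2·(2)·(1)·∫sin(5x)·sin(x) dx = 4·(0) = 0.
  So ∫_0^π u² dx = 2*π + π/2 + 0 = 5*π/2.
  (u')² squared terms: (10)²·∫cos(5x)² dx = 100·π/2 = 50*π;  (1)²·∫cos(x)² dx = 1·π/2 = π/2.
  (u')² cross terms: 2·(10)·(1)·∫cos(5x)·cos(x) dx = 20·(0) = 0.
  So ∫_0^π (u')² dx = 50*π + π/2 + 0 = 101*π/2.
||u||_{H^1}^2 = (5*π/2) + (101*π/2) = 53*π.


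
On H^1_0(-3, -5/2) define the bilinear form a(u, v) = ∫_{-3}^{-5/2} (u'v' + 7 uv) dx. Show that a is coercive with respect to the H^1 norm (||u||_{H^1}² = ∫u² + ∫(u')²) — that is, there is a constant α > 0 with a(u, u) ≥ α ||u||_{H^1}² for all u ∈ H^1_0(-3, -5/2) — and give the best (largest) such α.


α = 1

Coercivity of a(·,·) on H^1_0(-3, -5/2) means a(u, u) ≥ α ||u||_{H^1}² for every u ∈ H^1_0.
The interval has length L = 1/2, and Poincaré/coercivity depend only on L. Here a(u, u) = ∫(u')² + (7)·∫u².
Here c = 7 ≥ 1, so a(u,u) = ∫(u')² + c∫u² ≥ ∫(u')² + ∫u² = ||u||_{H^1}², i.e. α = 1 works. No larger α is possible: a(u,u) ≥ α||u||_{H^1}² means (1−α)∫(u')² ≥ (α−c)∫u², and for the modes u_n = sin(nπ(x−x₀)/L) (x₀ the left endpoint) one has ∫u_n²/∫(u_n')² = (L/(nπ))² → 0, so a(u_n,u_n)/||u_n||_{H^1}² → 1. Hence the optimal constant is α = 1.
Therefore α = 1.


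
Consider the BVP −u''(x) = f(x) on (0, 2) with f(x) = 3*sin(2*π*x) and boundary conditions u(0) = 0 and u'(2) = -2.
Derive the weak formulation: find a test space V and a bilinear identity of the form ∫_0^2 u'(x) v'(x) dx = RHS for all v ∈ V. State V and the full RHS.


V = {v ∈ H^1(0, 2) : v(0) = 0} (test functions vanish at x = 0 where u is specified); weak form: ∫_0^2 u'v' dx = ∫_0^2 (3*sin(2*π*x)) v dx − 2·v(2) for all v ∈ V.

Multiply both sides by a test function v and integrate from 0 to 2:
  ∫_0^2 −u''(x) v(x) dx = ∫_0^2 f(x) v(x) dx.
Integrate the LHS by parts once:
  ∫_0^2 −u'' v dx = −[u'(x) v(x)]_0^2 + ∫_0^2 u'(x) v'(x) dx.
Thus ∫_0^2 u'(x) v'(x) dx = ∫_0^2 f(x) v(x) dx + [u'(x) v(x)]_0^2.
Choose V so that boundary terms are either known or forced to vanish.
Mixed BC: u(0) = 0 (Dirichlet) and u'(2) = -2 (Neumann). Define V = {v ∈ H^1(0, 2) : v(0) = 0}. Then [u' v]_0^2 = u'(2)·v(2) − u'(0)·0 = − 2·v(2).
Weak formulation: find u (satisfying any essential BC) such that ∫_0^2 u'(x) v'(x) dx = ∫_0^2 f v dx − 2·v(2) for all v ∈ V (Dirichlet at 0 absorbed into V; Neumann datum at x = 2 contributes the boundary term).
Substituting f(x) = 3*sin(2*π*x), the right-hand side is ∫_0^2 (3*sin(2*π*x)) v dx − 2·v(2).


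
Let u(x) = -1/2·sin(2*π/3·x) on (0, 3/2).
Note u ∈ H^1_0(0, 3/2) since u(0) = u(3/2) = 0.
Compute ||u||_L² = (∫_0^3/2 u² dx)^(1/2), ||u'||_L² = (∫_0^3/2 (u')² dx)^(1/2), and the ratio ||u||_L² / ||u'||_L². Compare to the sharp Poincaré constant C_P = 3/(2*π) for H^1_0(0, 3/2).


||u||_L² / ||u'||_L² = 3/(2*π) = C_P.

u(x) = -1/2·sin(2*π/3·x), so u'(x) = -π*cos(2*π*x/3)/3.
Writing u(x) = A·sin(kπx/L) with A = -1/2 and k = 1, use ∫_0^L sin²(kπx/L) dx = L/2 and ∫_0^L cos²(kπx/L) dx = L/2.
u² = 1/4·sin²(2*π/3·x) and (u')² = π^2/9·cos²(2*π/3·x), and each of sin², cos² integrates to L/2 = 3/4 over (0, 3/2).
∫_0^3/2 u² dx = 3/16, so ||u||_L² = sqrt(3)/4.
∫_0^3/2 (u')² dx = π^2/12, so ||u'||_L² = sqrt(3)*π/6.
Ratio ||u||_L² / ||u'||_L² = 3/(2*π).
Sharp Poincaré constant on H^1_0(0, 3/2) is C_P = L/π = 3/(2*π), achieved by sin(2*π/3·x).
This is the k = 1 eigenfunction (up to amplitude), so the ratio equals the sharp Poincaré constant exactly.
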